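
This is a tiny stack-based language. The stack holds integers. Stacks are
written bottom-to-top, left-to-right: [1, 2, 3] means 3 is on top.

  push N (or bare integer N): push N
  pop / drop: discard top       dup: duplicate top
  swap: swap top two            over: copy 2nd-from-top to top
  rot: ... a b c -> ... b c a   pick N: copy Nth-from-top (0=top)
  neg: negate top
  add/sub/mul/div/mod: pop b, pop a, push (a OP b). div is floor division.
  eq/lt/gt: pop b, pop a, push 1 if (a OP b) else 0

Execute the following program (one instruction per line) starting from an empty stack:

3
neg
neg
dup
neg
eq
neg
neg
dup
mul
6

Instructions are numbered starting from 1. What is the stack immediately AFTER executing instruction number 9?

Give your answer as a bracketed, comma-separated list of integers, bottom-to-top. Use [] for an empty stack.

Answer: [0, 0]

Derivation:
Step 1 ('3'): [3]
Step 2 ('neg'): [-3]
Step 3 ('neg'): [3]
Step 4 ('dup'): [3, 3]
Step 5 ('neg'): [3, -3]
Step 6 ('eq'): [0]
Step 7 ('neg'): [0]
Step 8 ('neg'): [0]
Step 9 ('dup'): [0, 0]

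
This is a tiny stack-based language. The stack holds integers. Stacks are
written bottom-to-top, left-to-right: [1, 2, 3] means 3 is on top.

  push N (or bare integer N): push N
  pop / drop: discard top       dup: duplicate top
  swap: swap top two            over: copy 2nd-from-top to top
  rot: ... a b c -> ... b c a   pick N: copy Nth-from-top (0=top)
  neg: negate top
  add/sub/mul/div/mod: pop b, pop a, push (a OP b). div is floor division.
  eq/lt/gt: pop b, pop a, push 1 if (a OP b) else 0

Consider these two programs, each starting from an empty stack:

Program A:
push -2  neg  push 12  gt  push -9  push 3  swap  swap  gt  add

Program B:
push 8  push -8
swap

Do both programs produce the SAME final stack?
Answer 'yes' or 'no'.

Answer: no

Derivation:
Program A trace:
  After 'push -2': [-2]
  After 'neg': [2]
  After 'push 12': [2, 12]
  After 'gt': [0]
  After 'push -9': [0, -9]
  After 'push 3': [0, -9, 3]
  After 'swap': [0, 3, -9]
  After 'swap': [0, -9, 3]
  After 'gt': [0, 0]
  After 'add': [0]
Program A final stack: [0]

Program B trace:
  After 'push 8': [8]
  After 'push -8': [8, -8]
  After 'swap': [-8, 8]
Program B final stack: [-8, 8]
Same: no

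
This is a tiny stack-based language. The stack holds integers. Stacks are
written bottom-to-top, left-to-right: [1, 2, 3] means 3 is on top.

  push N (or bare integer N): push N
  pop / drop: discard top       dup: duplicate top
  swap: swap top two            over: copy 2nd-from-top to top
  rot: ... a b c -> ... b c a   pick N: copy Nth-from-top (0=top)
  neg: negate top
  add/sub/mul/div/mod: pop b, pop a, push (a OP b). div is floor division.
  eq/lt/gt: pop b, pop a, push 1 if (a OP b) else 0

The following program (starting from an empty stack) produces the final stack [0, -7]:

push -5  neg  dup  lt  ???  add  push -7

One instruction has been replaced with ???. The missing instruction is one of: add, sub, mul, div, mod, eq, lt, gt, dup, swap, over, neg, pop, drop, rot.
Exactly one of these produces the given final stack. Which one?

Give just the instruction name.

Answer: dup

Derivation:
Stack before ???: [0]
Stack after ???:  [0, 0]
The instruction that transforms [0] -> [0, 0] is: dup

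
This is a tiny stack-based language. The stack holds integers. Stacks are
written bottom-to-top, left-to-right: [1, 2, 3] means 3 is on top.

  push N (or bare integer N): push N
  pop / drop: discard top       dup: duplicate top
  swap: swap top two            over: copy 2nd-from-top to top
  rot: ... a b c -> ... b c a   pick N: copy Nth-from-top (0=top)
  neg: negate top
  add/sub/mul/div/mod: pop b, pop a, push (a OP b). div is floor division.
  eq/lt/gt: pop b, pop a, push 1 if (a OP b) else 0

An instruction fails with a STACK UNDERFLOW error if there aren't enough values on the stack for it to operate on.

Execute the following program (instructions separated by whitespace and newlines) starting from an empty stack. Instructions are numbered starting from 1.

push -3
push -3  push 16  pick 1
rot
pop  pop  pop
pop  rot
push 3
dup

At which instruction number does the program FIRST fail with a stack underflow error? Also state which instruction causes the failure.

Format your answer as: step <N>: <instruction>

Step 1 ('push -3'): stack = [-3], depth = 1
Step 2 ('push -3'): stack = [-3, -3], depth = 2
Step 3 ('push 16'): stack = [-3, -3, 16], depth = 3
Step 4 ('pick 1'): stack = [-3, -3, 16, -3], depth = 4
Step 5 ('rot'): stack = [-3, 16, -3, -3], depth = 4
Step 6 ('pop'): stack = [-3, 16, -3], depth = 3
Step 7 ('pop'): stack = [-3, 16], depth = 2
Step 8 ('pop'): stack = [-3], depth = 1
Step 9 ('pop'): stack = [], depth = 0
Step 10 ('rot'): needs 3 value(s) but depth is 0 — STACK UNDERFLOW

Answer: step 10: rot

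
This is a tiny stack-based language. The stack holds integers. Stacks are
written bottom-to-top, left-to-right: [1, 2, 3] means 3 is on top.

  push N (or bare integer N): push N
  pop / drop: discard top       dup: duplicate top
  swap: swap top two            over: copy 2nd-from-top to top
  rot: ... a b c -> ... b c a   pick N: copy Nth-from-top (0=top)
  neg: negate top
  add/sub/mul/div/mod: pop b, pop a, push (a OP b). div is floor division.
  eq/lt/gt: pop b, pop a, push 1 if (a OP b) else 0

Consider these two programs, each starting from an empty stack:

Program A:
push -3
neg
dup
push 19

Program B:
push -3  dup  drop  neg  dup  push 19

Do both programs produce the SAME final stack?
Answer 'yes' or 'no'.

Program A trace:
  After 'push -3': [-3]
  After 'neg': [3]
  After 'dup': [3, 3]
  After 'push 19': [3, 3, 19]
Program A final stack: [3, 3, 19]

Program B trace:
  After 'push -3': [-3]
  After 'dup': [-3, -3]
  After 'drop': [-3]
  After 'neg': [3]
  After 'dup': [3, 3]
  After 'push 19': [3, 3, 19]
Program B final stack: [3, 3, 19]
Same: yes

Answer: yes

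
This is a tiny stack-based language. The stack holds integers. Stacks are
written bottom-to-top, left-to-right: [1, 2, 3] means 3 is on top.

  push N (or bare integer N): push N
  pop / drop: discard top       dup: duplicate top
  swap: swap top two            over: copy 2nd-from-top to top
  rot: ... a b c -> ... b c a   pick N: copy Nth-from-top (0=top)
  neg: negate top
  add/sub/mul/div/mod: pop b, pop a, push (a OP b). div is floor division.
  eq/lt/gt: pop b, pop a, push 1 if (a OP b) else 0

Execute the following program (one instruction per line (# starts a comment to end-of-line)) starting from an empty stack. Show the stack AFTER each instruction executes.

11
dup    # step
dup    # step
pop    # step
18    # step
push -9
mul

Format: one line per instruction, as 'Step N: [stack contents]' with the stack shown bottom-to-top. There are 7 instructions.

Step 1: [11]
Step 2: [11, 11]
Step 3: [11, 11, 11]
Step 4: [11, 11]
Step 5: [11, 11, 18]
Step 6: [11, 11, 18, -9]
Step 7: [11, 11, -162]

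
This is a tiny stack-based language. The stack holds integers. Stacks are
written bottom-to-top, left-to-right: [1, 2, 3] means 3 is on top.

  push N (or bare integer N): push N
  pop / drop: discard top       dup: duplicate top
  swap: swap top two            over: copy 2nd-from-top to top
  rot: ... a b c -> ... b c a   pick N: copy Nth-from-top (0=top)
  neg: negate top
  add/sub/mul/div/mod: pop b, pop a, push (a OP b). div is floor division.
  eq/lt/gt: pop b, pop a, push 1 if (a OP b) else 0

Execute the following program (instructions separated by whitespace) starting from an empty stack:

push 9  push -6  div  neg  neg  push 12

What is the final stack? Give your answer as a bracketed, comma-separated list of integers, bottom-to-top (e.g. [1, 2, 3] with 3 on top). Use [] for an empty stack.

After 'push 9': [9]
After 'push -6': [9, -6]
After 'div': [-2]
After 'neg': [2]
After 'neg': [-2]
After 'push 12': [-2, 12]

Answer: [-2, 12]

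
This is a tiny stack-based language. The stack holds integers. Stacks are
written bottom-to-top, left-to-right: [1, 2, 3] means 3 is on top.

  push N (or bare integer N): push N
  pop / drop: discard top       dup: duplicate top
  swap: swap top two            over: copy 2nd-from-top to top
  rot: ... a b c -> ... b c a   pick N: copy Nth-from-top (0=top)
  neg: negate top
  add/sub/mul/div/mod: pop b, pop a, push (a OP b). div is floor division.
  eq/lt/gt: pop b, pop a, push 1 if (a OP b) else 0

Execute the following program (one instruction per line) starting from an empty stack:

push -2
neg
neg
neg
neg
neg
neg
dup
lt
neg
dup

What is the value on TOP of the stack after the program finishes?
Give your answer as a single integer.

Answer: 0

Derivation:
After 'push -2': [-2]
After 'neg': [2]
After 'neg': [-2]
After 'neg': [2]
After 'neg': [-2]
After 'neg': [2]
After 'neg': [-2]
After 'dup': [-2, -2]
After 'lt': [0]
After 'neg': [0]
After 'dup': [0, 0]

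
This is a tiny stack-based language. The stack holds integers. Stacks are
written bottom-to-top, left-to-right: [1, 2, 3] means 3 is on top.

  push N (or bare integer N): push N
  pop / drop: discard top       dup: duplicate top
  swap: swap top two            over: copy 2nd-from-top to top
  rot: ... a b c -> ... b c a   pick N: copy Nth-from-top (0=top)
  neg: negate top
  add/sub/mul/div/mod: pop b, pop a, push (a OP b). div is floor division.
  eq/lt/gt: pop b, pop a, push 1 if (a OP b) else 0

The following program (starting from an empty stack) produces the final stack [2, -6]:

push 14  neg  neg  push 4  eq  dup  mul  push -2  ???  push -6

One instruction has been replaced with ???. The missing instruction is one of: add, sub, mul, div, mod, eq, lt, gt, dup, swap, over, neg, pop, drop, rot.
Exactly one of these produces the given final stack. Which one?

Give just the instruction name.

Answer: sub

Derivation:
Stack before ???: [0, -2]
Stack after ???:  [2]
The instruction that transforms [0, -2] -> [2] is: sub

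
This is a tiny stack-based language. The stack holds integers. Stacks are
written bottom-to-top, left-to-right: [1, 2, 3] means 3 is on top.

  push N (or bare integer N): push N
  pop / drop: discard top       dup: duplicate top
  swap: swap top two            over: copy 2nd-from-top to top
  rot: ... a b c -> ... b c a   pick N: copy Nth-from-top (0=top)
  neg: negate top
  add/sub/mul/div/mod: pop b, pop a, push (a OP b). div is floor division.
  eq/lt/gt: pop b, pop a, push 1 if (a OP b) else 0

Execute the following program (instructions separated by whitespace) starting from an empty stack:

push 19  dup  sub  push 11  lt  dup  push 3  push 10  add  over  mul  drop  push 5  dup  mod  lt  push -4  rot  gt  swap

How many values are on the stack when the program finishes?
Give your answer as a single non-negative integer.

Answer: 2

Derivation:
After 'push 19': stack = [19] (depth 1)
After 'dup': stack = [19, 19] (depth 2)
After 'sub': stack = [0] (depth 1)
After 'push 11': stack = [0, 11] (depth 2)
After 'lt': stack = [1] (depth 1)
After 'dup': stack = [1, 1] (depth 2)
After 'push 3': stack = [1, 1, 3] (depth 3)
After 'push 10': stack = [1, 1, 3, 10] (depth 4)
After 'add': stack = [1, 1, 13] (depth 3)
After 'over': stack = [1, 1, 13, 1] (depth 4)
After 'mul': stack = [1, 1, 13] (depth 3)
After 'drop': stack = [1, 1] (depth 2)
After 'push 5': stack = [1, 1, 5] (depth 3)
After 'dup': stack = [1, 1, 5, 5] (depth 4)
After 'mod': stack = [1, 1, 0] (depth 3)
After 'lt': stack = [1, 0] (depth 2)
After 'push -4': stack = [1, 0, -4] (depth 3)
After 'rot': stack = [0, -4, 1] (depth 3)
After 'gt': stack = [0, 0] (depth 2)
After 'swap': stack = [0, 0] (depth 2)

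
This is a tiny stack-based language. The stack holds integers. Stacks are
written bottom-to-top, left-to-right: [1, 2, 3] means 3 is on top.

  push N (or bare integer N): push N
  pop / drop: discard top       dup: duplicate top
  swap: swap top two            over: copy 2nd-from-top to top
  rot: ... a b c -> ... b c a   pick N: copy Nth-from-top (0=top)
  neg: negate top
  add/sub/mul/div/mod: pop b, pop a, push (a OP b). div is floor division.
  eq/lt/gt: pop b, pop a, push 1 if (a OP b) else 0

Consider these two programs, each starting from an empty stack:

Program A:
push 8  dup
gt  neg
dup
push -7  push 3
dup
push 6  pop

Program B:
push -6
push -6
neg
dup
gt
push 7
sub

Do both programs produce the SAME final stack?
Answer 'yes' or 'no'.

Program A trace:
  After 'push 8': [8]
  After 'dup': [8, 8]
  After 'gt': [0]
  After 'neg': [0]
  After 'dup': [0, 0]
  After 'push -7': [0, 0, -7]
  After 'push 3': [0, 0, -7, 3]
  After 'dup': [0, 0, -7, 3, 3]
  After 'push 6': [0, 0, -7, 3, 3, 6]
  After 'pop': [0, 0, -7, 3, 3]
Program A final stack: [0, 0, -7, 3, 3]

Program B trace:
  After 'push -6': [-6]
  After 'push -6': [-6, -6]
  After 'neg': [-6, 6]
  After 'dup': [-6, 6, 6]
  After 'gt': [-6, 0]
  After 'push 7': [-6, 0, 7]
  After 'sub': [-6, -7]
Program B final stack: [-6, -7]
Same: no

Answer: no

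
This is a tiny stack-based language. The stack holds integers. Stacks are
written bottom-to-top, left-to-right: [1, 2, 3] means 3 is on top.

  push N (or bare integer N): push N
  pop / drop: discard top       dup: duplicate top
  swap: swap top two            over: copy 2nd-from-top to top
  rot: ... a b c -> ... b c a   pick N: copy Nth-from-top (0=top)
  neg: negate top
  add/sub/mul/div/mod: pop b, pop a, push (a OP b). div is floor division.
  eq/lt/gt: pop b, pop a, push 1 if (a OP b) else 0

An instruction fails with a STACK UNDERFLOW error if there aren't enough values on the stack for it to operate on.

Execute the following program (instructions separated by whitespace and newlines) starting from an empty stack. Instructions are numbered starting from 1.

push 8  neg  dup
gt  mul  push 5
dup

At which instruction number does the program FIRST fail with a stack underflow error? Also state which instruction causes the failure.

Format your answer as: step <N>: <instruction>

Answer: step 5: mul

Derivation:
Step 1 ('push 8'): stack = [8], depth = 1
Step 2 ('neg'): stack = [-8], depth = 1
Step 3 ('dup'): stack = [-8, -8], depth = 2
Step 4 ('gt'): stack = [0], depth = 1
Step 5 ('mul'): needs 2 value(s) but depth is 1 — STACK UNDERFLOW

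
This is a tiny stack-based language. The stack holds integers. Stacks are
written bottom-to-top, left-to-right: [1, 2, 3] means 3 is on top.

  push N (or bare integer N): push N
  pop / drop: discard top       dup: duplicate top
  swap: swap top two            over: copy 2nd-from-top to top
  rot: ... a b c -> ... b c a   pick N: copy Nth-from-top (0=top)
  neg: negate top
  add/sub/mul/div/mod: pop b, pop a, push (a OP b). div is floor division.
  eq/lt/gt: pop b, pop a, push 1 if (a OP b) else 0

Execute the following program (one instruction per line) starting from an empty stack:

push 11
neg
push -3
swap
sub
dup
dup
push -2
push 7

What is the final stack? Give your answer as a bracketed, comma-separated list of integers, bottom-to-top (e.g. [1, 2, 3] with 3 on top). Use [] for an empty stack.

After 'push 11': [11]
After 'neg': [-11]
After 'push -3': [-11, -3]
After 'swap': [-3, -11]
After 'sub': [8]
After 'dup': [8, 8]
After 'dup': [8, 8, 8]
After 'push -2': [8, 8, 8, -2]
After 'push 7': [8, 8, 8, -2, 7]

Answer: [8, 8, 8, -2, 7]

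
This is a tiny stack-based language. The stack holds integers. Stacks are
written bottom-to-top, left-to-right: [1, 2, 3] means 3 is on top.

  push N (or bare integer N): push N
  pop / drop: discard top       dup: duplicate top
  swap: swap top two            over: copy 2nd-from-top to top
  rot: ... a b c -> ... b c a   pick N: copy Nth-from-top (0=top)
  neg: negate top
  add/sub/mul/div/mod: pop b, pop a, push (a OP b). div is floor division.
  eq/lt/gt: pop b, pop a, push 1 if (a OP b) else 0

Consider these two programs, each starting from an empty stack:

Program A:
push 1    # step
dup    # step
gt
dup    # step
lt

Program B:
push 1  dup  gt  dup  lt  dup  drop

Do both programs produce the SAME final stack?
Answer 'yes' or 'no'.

Program A trace:
  After 'push 1': [1]
  After 'dup': [1, 1]
  After 'gt': [0]
  After 'dup': [0, 0]
  After 'lt': [0]
Program A final stack: [0]

Program B trace:
  After 'push 1': [1]
  After 'dup': [1, 1]
  After 'gt': [0]
  After 'dup': [0, 0]
  After 'lt': [0]
  After 'dup': [0, 0]
  After 'drop': [0]
Program B final stack: [0]
Same: yes

Answer: yes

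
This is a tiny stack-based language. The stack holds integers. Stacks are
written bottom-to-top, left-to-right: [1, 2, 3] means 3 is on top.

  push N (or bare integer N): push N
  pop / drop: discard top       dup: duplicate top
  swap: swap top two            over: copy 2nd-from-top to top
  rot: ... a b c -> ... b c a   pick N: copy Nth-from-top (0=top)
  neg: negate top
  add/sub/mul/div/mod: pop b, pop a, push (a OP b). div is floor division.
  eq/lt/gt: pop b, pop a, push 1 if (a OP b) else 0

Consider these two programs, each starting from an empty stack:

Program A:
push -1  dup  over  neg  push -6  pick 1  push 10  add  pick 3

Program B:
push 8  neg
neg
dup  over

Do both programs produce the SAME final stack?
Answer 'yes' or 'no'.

Program A trace:
  After 'push -1': [-1]
  After 'dup': [-1, -1]
  After 'over': [-1, -1, -1]
  After 'neg': [-1, -1, 1]
  After 'push -6': [-1, -1, 1, -6]
  After 'pick 1': [-1, -1, 1, -6, 1]
  After 'push 10': [-1, -1, 1, -6, 1, 10]
  After 'add': [-1, -1, 1, -6, 11]
  After 'pick 3': [-1, -1, 1, -6, 11, -1]
Program A final stack: [-1, -1, 1, -6, 11, -1]

Program B trace:
  After 'push 8': [8]
  After 'neg': [-8]
  After 'neg': [8]
  After 'dup': [8, 8]
  After 'over': [8, 8, 8]
Program B final stack: [8, 8, 8]
Same: no

Answer: no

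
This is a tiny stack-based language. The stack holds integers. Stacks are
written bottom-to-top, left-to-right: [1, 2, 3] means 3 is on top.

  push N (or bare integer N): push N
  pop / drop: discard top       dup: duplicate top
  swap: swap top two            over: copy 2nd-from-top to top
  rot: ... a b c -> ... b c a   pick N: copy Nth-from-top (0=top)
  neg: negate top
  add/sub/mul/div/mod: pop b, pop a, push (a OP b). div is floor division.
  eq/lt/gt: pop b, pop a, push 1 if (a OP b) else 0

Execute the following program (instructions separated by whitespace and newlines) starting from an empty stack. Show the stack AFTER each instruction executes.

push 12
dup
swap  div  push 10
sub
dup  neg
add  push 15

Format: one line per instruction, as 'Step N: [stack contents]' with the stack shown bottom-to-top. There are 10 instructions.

Step 1: [12]
Step 2: [12, 12]
Step 3: [12, 12]
Step 4: [1]
Step 5: [1, 10]
Step 6: [-9]
Step 7: [-9, -9]
Step 8: [-9, 9]
Step 9: [0]
Step 10: [0, 15]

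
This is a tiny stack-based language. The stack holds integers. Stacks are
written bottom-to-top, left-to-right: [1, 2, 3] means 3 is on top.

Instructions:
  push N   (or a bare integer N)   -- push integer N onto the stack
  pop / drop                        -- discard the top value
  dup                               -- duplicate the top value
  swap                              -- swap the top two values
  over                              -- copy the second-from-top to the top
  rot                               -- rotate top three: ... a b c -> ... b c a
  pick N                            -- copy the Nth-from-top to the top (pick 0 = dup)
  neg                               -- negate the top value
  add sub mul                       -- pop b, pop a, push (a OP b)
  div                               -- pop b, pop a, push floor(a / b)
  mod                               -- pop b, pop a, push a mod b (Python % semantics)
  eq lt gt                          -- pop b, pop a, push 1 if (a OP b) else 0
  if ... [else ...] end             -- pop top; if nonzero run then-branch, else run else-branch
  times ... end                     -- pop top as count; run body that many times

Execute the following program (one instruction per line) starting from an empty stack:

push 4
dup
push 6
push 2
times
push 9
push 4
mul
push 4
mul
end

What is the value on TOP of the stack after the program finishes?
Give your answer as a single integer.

After 'push 4': [4]
After 'dup': [4, 4]
After 'push 6': [4, 4, 6]
After 'push 2': [4, 4, 6, 2]
After 'times': [4, 4, 6]
After 'push 9': [4, 4, 6, 9]
After 'push 4': [4, 4, 6, 9, 4]
After 'mul': [4, 4, 6, 36]
After 'push 4': [4, 4, 6, 36, 4]
After 'mul': [4, 4, 6, 144]
After 'push 9': [4, 4, 6, 144, 9]
After 'push 4': [4, 4, 6, 144, 9, 4]
After 'mul': [4, 4, 6, 144, 36]
After 'push 4': [4, 4, 6, 144, 36, 4]
After 'mul': [4, 4, 6, 144, 144]

Answer: 144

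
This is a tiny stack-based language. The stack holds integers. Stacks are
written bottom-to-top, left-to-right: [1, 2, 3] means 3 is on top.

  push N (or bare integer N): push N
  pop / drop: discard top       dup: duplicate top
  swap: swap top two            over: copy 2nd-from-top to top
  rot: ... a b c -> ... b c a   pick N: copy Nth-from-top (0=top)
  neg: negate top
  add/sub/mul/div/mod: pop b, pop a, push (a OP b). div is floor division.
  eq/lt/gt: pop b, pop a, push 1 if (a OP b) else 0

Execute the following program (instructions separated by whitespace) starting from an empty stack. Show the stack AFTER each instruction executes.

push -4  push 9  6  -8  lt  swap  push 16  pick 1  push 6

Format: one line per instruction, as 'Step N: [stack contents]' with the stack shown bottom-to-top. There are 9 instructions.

Step 1: [-4]
Step 2: [-4, 9]
Step 3: [-4, 9, 6]
Step 4: [-4, 9, 6, -8]
Step 5: [-4, 9, 0]
Step 6: [-4, 0, 9]
Step 7: [-4, 0, 9, 16]
Step 8: [-4, 0, 9, 16, 9]
Step 9: [-4, 0, 9, 16, 9, 6]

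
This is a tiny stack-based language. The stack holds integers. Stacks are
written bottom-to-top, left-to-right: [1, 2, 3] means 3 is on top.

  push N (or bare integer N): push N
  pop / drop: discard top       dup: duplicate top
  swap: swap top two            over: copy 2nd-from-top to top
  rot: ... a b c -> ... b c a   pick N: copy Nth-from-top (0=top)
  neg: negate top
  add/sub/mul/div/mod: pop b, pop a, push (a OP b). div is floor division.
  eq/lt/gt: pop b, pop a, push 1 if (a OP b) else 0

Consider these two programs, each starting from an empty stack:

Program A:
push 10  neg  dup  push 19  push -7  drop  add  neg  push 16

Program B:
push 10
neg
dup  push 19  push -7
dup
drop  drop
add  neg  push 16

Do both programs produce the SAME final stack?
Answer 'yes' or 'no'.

Answer: yes

Derivation:
Program A trace:
  After 'push 10': [10]
  After 'neg': [-10]
  After 'dup': [-10, -10]
  After 'push 19': [-10, -10, 19]
  After 'push -7': [-10, -10, 19, -7]
  After 'drop': [-10, -10, 19]
  After 'add': [-10, 9]
  After 'neg': [-10, -9]
  After 'push 16': [-10, -9, 16]
Program A final stack: [-10, -9, 16]

Program B trace:
  After 'push 10': [10]
  After 'neg': [-10]
  After 'dup': [-10, -10]
  After 'push 19': [-10, -10, 19]
  After 'push -7': [-10, -10, 19, -7]
  After 'dup': [-10, -10, 19, -7, -7]
  After 'drop': [-10, -10, 19, -7]
  After 'drop': [-10, -10, 19]
  After 'add': [-10, 9]
  After 'neg': [-10, -9]
  After 'push 16': [-10, -9, 16]
Program B final stack: [-10, -9, 16]
Same: yes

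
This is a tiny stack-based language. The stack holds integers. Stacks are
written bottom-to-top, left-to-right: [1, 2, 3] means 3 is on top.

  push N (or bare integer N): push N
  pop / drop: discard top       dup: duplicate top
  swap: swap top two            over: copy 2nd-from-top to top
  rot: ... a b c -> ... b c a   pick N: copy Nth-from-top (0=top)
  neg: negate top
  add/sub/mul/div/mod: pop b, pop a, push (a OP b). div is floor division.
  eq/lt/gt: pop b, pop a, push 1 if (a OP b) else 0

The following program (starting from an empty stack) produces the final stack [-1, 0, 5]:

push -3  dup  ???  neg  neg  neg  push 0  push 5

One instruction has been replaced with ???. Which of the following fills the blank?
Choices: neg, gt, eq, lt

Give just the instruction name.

Stack before ???: [-3, -3]
Stack after ???:  [1]
Checking each choice:
  neg: produces [-3, -3, 0, 5]
  gt: produces [0, 0, 5]
  eq: MATCH
  lt: produces [0, 0, 5]


Answer: eq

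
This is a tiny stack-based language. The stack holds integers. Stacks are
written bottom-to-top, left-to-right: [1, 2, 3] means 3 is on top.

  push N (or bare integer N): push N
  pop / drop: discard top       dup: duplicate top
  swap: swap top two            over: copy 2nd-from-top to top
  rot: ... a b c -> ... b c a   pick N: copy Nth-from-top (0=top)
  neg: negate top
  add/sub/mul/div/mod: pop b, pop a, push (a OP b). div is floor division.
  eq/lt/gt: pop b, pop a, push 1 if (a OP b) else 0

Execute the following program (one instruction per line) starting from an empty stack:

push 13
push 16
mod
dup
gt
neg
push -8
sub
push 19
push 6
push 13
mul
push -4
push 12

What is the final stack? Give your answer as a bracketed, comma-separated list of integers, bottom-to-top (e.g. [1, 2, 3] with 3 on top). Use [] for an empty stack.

Answer: [8, 19, 78, -4, 12]

Derivation:
After 'push 13': [13]
After 'push 16': [13, 16]
After 'mod': [13]
After 'dup': [13, 13]
After 'gt': [0]
After 'neg': [0]
After 'push -8': [0, -8]
After 'sub': [8]
After 'push 19': [8, 19]
After 'push 6': [8, 19, 6]
After 'push 13': [8, 19, 6, 13]
After 'mul': [8, 19, 78]
After 'push -4': [8, 19, 78, -4]
After 'push 12': [8, 19, 78, -4, 12]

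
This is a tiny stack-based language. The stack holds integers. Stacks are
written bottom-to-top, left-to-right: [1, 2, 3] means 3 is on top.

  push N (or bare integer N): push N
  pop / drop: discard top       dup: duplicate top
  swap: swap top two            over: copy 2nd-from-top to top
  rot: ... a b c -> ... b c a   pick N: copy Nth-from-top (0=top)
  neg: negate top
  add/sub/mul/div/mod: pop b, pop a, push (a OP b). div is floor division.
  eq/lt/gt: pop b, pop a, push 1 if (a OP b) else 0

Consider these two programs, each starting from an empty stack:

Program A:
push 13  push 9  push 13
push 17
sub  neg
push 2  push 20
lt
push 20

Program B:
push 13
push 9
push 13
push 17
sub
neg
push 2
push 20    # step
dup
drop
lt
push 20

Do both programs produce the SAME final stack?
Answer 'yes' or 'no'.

Program A trace:
  After 'push 13': [13]
  After 'push 9': [13, 9]
  After 'push 13': [13, 9, 13]
  After 'push 17': [13, 9, 13, 17]
  After 'sub': [13, 9, -4]
  After 'neg': [13, 9, 4]
  After 'push 2': [13, 9, 4, 2]
  After 'push 20': [13, 9, 4, 2, 20]
  After 'lt': [13, 9, 4, 1]
  After 'push 20': [13, 9, 4, 1, 20]
Program A final stack: [13, 9, 4, 1, 20]

Program B trace:
  After 'push 13': [13]
  After 'push 9': [13, 9]
  After 'push 13': [13, 9, 13]
  After 'push 17': [13, 9, 13, 17]
  After 'sub': [13, 9, -4]
  After 'neg': [13, 9, 4]
  After 'push 2': [13, 9, 4, 2]
  After 'push 20': [13, 9, 4, 2, 20]
  After 'dup': [13, 9, 4, 2, 20, 20]
  After 'drop': [13, 9, 4, 2, 20]
  After 'lt': [13, 9, 4, 1]
  After 'push 20': [13, 9, 4, 1, 20]
Program B final stack: [13, 9, 4, 1, 20]
Same: yes

Answer: yes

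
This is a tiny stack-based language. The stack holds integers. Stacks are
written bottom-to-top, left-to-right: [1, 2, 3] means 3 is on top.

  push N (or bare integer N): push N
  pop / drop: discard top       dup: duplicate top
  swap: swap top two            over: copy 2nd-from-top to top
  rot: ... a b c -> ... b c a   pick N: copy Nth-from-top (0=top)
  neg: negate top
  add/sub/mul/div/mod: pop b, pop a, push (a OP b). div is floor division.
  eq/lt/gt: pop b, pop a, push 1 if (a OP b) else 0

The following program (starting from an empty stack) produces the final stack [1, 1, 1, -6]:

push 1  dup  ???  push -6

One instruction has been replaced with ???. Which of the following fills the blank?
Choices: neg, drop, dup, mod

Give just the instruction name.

Answer: dup

Derivation:
Stack before ???: [1, 1]
Stack after ???:  [1, 1, 1]
Checking each choice:
  neg: produces [1, -1, -6]
  drop: produces [1, -6]
  dup: MATCH
  mod: produces [0, -6]


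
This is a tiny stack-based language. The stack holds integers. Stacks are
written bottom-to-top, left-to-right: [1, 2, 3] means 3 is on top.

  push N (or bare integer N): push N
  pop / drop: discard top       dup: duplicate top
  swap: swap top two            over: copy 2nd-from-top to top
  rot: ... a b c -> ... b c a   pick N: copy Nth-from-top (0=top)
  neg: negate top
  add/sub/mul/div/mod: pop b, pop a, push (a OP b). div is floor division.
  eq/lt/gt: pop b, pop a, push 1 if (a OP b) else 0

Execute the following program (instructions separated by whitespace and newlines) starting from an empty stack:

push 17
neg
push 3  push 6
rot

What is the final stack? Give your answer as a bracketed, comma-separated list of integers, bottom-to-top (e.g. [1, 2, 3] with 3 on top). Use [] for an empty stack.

After 'push 17': [17]
After 'neg': [-17]
After 'push 3': [-17, 3]
After 'push 6': [-17, 3, 6]
After 'rot': [3, 6, -17]

Answer: [3, 6, -17]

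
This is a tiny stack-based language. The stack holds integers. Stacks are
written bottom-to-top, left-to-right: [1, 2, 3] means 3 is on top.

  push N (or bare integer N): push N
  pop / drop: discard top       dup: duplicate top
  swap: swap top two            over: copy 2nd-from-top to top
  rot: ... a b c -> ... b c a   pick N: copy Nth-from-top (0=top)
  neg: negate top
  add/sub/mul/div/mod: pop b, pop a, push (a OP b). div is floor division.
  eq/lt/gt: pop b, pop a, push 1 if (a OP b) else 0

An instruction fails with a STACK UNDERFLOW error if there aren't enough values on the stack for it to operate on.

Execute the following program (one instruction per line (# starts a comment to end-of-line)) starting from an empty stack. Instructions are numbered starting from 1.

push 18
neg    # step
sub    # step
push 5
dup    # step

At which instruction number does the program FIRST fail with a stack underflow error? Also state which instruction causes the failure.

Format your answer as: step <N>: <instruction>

Step 1 ('push 18'): stack = [18], depth = 1
Step 2 ('neg'): stack = [-18], depth = 1
Step 3 ('sub'): needs 2 value(s) but depth is 1 — STACK UNDERFLOW

Answer: step 3: sub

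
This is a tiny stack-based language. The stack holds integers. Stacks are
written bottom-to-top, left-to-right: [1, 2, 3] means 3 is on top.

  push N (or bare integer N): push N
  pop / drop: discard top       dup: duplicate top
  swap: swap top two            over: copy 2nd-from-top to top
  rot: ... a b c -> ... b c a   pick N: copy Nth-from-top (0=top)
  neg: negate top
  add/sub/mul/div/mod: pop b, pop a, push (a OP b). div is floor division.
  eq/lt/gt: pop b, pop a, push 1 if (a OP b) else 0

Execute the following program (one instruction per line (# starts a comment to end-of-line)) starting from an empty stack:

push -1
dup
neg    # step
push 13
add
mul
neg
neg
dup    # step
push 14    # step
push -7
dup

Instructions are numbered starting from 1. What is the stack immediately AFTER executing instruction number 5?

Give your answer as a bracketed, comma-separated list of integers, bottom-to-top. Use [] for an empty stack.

Step 1 ('push -1'): [-1]
Step 2 ('dup'): [-1, -1]
Step 3 ('neg'): [-1, 1]
Step 4 ('push 13'): [-1, 1, 13]
Step 5 ('add'): [-1, 14]

Answer: [-1, 14]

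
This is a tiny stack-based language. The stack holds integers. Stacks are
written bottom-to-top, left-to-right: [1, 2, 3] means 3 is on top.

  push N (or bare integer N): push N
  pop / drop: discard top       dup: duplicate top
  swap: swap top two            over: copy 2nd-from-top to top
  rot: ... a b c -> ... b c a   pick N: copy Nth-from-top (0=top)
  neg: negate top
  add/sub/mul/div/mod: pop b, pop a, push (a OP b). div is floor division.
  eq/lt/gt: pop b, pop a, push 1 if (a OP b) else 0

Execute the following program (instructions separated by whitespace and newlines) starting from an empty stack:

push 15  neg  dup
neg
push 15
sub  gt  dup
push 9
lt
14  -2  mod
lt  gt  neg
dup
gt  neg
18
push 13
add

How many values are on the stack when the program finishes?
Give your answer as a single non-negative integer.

Answer: 2

Derivation:
After 'push 15': stack = [15] (depth 1)
After 'neg': stack = [-15] (depth 1)
After 'dup': stack = [-15, -15] (depth 2)
After 'neg': stack = [-15, 15] (depth 2)
After 'push 15': stack = [-15, 15, 15] (depth 3)
After 'sub': stack = [-15, 0] (depth 2)
After 'gt': stack = [0] (depth 1)
After 'dup': stack = [0, 0] (depth 2)
After 'push 9': stack = [0, 0, 9] (depth 3)
After 'lt': stack = [0, 1] (depth 2)
  ...
After 'mod': stack = [0, 1, 0] (depth 3)
After 'lt': stack = [0, 0] (depth 2)
After 'gt': stack = [0] (depth 1)
After 'neg': stack = [0] (depth 1)
After 'dup': stack = [0, 0] (depth 2)
After 'gt': stack = [0] (depth 1)
After 'neg': stack = [0] (depth 1)
After 'push 18': stack = [0, 18] (depth 2)
After 'push 13': stack = [0, 18, 13] (depth 3)
After 'add': stack = [0, 31] (depth 2)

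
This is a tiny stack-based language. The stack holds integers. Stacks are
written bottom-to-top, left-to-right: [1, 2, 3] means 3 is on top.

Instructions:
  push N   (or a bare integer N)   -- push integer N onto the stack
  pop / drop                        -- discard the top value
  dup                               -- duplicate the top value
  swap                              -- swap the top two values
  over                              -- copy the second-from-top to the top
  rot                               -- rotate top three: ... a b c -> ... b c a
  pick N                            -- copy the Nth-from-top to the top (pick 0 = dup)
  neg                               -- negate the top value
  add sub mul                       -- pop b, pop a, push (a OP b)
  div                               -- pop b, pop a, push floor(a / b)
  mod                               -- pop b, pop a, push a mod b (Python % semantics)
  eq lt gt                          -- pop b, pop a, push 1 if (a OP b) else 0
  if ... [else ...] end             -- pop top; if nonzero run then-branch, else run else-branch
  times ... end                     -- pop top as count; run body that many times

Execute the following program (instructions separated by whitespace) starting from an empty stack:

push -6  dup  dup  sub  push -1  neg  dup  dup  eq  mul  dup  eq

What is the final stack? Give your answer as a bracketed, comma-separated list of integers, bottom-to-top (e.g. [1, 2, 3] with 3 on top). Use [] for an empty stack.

Answer: [-6, 0, 1]

Derivation:
After 'push -6': [-6]
After 'dup': [-6, -6]
After 'dup': [-6, -6, -6]
After 'sub': [-6, 0]
After 'push -1': [-6, 0, -1]
After 'neg': [-6, 0, 1]
After 'dup': [-6, 0, 1, 1]
After 'dup': [-6, 0, 1, 1, 1]
After 'eq': [-6, 0, 1, 1]
After 'mul': [-6, 0, 1]
After 'dup': [-6, 0, 1, 1]
After 'eq': [-6, 0, 1]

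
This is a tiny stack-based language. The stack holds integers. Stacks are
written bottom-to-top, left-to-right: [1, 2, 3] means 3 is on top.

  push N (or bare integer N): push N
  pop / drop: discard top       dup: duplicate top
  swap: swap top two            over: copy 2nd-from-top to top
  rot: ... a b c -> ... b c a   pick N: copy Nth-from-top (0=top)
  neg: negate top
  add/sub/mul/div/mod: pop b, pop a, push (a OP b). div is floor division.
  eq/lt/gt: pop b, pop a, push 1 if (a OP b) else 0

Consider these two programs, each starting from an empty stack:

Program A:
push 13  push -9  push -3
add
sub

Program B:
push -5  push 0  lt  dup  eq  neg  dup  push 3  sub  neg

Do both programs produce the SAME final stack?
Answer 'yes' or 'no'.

Program A trace:
  After 'push 13': [13]
  After 'push -9': [13, -9]
  After 'push -3': [13, -9, -3]
  After 'add': [13, -12]
  After 'sub': [25]
Program A final stack: [25]

Program B trace:
  After 'push -5': [-5]
  After 'push 0': [-5, 0]
  After 'lt': [1]
  After 'dup': [1, 1]
  After 'eq': [1]
  After 'neg': [-1]
  After 'dup': [-1, -1]
  After 'push 3': [-1, -1, 3]
  After 'sub': [-1, -4]
  After 'neg': [-1, 4]
Program B final stack: [-1, 4]
Same: no

Answer: no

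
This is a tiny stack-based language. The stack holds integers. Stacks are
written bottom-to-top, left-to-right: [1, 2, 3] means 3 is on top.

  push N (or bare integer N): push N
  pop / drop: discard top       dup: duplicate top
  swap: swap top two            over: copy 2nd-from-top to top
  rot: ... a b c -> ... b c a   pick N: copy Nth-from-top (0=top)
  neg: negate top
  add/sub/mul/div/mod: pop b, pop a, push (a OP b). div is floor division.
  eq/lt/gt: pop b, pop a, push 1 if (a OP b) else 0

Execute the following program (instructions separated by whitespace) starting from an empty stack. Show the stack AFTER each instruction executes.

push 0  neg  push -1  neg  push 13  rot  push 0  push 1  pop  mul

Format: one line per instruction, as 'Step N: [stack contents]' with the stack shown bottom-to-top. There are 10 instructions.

Step 1: [0]
Step 2: [0]
Step 3: [0, -1]
Step 4: [0, 1]
Step 5: [0, 1, 13]
Step 6: [1, 13, 0]
Step 7: [1, 13, 0, 0]
Step 8: [1, 13, 0, 0, 1]
Step 9: [1, 13, 0, 0]
Step 10: [1, 13, 0]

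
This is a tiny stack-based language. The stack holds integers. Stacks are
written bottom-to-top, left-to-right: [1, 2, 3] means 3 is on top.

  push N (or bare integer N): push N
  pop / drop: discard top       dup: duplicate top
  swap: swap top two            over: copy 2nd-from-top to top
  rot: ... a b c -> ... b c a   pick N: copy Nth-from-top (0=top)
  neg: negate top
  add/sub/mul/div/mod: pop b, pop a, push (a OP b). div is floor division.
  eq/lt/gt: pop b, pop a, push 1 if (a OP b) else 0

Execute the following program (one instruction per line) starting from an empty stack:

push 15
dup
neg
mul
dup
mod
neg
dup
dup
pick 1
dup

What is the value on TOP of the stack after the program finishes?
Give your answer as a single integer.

After 'push 15': [15]
After 'dup': [15, 15]
After 'neg': [15, -15]
After 'mul': [-225]
After 'dup': [-225, -225]
After 'mod': [0]
After 'neg': [0]
After 'dup': [0, 0]
After 'dup': [0, 0, 0]
After 'pick 1': [0, 0, 0, 0]
After 'dup': [0, 0, 0, 0, 0]

Answer: 0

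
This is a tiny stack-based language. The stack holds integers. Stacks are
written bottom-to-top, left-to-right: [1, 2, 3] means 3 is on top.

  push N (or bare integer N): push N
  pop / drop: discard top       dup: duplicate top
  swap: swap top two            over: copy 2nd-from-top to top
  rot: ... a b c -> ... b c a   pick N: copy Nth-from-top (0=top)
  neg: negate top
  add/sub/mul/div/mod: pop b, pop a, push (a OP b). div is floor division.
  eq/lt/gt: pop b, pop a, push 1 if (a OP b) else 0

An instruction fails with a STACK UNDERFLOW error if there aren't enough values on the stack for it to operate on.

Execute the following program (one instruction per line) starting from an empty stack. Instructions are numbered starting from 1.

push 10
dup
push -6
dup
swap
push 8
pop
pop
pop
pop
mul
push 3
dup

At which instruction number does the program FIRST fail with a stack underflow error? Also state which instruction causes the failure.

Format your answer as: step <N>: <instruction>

Answer: step 11: mul

Derivation:
Step 1 ('push 10'): stack = [10], depth = 1
Step 2 ('dup'): stack = [10, 10], depth = 2
Step 3 ('push -6'): stack = [10, 10, -6], depth = 3
Step 4 ('dup'): stack = [10, 10, -6, -6], depth = 4
Step 5 ('swap'): stack = [10, 10, -6, -6], depth = 4
Step 6 ('push 8'): stack = [10, 10, -6, -6, 8], depth = 5
Step 7 ('pop'): stack = [10, 10, -6, -6], depth = 4
Step 8 ('pop'): stack = [10, 10, -6], depth = 3
Step 9 ('pop'): stack = [10, 10], depth = 2
Step 10 ('pop'): stack = [10], depth = 1
Step 11 ('mul'): needs 2 value(s) but depth is 1 — STACK UNDERFLOW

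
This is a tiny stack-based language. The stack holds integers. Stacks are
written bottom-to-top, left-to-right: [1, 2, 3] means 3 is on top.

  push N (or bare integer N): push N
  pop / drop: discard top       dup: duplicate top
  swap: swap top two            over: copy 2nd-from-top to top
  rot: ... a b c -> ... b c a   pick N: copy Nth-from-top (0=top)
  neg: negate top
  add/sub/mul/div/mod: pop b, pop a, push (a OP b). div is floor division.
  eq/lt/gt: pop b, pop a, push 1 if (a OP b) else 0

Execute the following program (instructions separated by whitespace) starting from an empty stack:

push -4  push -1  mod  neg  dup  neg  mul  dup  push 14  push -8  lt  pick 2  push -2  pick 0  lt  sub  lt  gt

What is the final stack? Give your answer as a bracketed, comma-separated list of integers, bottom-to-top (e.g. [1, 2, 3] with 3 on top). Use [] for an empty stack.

Answer: [0, 0]

Derivation:
After 'push -4': [-4]
After 'push -1': [-4, -1]
After 'mod': [0]
After 'neg': [0]
After 'dup': [0, 0]
After 'neg': [0, 0]
After 'mul': [0]
After 'dup': [0, 0]
After 'push 14': [0, 0, 14]
After 'push -8': [0, 0, 14, -8]
After 'lt': [0, 0, 0]
After 'pick 2': [0, 0, 0, 0]
After 'push -2': [0, 0, 0, 0, -2]
After 'pick 0': [0, 0, 0, 0, -2, -2]
After 'lt': [0, 0, 0, 0, 0]
After 'sub': [0, 0, 0, 0]
After 'lt': [0, 0, 0]
After 'gt': [0, 0]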